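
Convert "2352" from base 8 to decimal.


Input: "2352" in base 8
Positional expansion:
  Digit '2' (value 2) x 8^3 = 1024
  Digit '3' (value 3) x 8^2 = 192
  Digit '5' (value 5) x 8^1 = 40
  Digit '2' (value 2) x 8^0 = 2
Sum = 1258

1258


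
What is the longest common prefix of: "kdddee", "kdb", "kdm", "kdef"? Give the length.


Words: kdddee, kdb, kdm, kdef
  Position 0: all 'k' => match
  Position 1: all 'd' => match
  Position 2: ('d', 'b', 'm', 'e') => mismatch, stop
LCP = "kd" (length 2)

2


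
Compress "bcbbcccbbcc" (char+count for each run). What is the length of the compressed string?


Input: bcbbcccbbcc
Runs:
  'b' x 1 => "b1"
  'c' x 1 => "c1"
  'b' x 2 => "b2"
  'c' x 3 => "c3"
  'b' x 2 => "b2"
  'c' x 2 => "c2"
Compressed: "b1c1b2c3b2c2"
Compressed length: 12

12


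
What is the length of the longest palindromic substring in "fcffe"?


Input: "fcffe"
Checking substrings for palindromes:
  [0:3] "fcf" (len 3) => palindrome
  [2:4] "ff" (len 2) => palindrome
Longest palindromic substring: "fcf" with length 3

3


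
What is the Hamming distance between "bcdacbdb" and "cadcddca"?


Comparing "bcdacbdb" and "cadcddca" position by position:
  Position 0: 'b' vs 'c' => differ
  Position 1: 'c' vs 'a' => differ
  Position 2: 'd' vs 'd' => same
  Position 3: 'a' vs 'c' => differ
  Position 4: 'c' vs 'd' => differ
  Position 5: 'b' vs 'd' => differ
  Position 6: 'd' vs 'c' => differ
  Position 7: 'b' vs 'a' => differ
Total differences (Hamming distance): 7

7


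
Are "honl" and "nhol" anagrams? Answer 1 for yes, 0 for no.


Strings: "honl", "nhol"
Sorted first:  hlno
Sorted second: hlno
Sorted forms match => anagrams

1


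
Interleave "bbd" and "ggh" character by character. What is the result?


Interleaving "bbd" and "ggh":
  Position 0: 'b' from first, 'g' from second => "bg"
  Position 1: 'b' from first, 'g' from second => "bg"
  Position 2: 'd' from first, 'h' from second => "dh"
Result: bgbgdh

bgbgdh


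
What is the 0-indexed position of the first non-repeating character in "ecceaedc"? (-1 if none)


Input: ecceaedc
Character frequencies:
  'a': 1
  'c': 3
  'd': 1
  'e': 3
Scanning left to right for freq == 1:
  Position 0 ('e'): freq=3, skip
  Position 1 ('c'): freq=3, skip
  Position 2 ('c'): freq=3, skip
  Position 3 ('e'): freq=3, skip
  Position 4 ('a'): unique! => answer = 4

4


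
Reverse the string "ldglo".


Input: ldglo
Reading characters right to left:
  Position 4: 'o'
  Position 3: 'l'
  Position 2: 'g'
  Position 1: 'd'
  Position 0: 'l'
Reversed: olgdl

olgdl


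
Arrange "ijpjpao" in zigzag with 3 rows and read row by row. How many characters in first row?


Zigzag "ijpjpao" into 3 rows:
Placing characters:
  'i' => row 0
  'j' => row 1
  'p' => row 2
  'j' => row 1
  'p' => row 0
  'a' => row 1
  'o' => row 2
Rows:
  Row 0: "ip"
  Row 1: "jja"
  Row 2: "po"
First row length: 2

2


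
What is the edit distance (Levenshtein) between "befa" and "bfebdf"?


Computing edit distance: "befa" -> "bfebdf"
DP table:
           b    f    e    b    d    f
      0    1    2    3    4    5    6
  b   1    0    1    2    3    4    5
  e   2    1    1    1    2    3    4
  f   3    2    1    2    2    3    3
  a   4    3    2    2    3    3    4
Edit distance = dp[4][6] = 4

4


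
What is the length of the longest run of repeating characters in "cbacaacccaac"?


Input: "cbacaacccaac"
Scanning for longest run:
  Position 1 ('b'): new char, reset run to 1
  Position 2 ('a'): new char, reset run to 1
  Position 3 ('c'): new char, reset run to 1
  Position 4 ('a'): new char, reset run to 1
  Position 5 ('a'): continues run of 'a', length=2
  Position 6 ('c'): new char, reset run to 1
  Position 7 ('c'): continues run of 'c', length=2
  Position 8 ('c'): continues run of 'c', length=3
  Position 9 ('a'): new char, reset run to 1
  Position 10 ('a'): continues run of 'a', length=2
  Position 11 ('c'): new char, reset run to 1
Longest run: 'c' with length 3

3


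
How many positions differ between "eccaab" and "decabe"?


Comparing "eccaab" and "decabe" position by position:
  Position 0: 'e' vs 'd' => DIFFER
  Position 1: 'c' vs 'e' => DIFFER
  Position 2: 'c' vs 'c' => same
  Position 3: 'a' vs 'a' => same
  Position 4: 'a' vs 'b' => DIFFER
  Position 5: 'b' vs 'e' => DIFFER
Positions that differ: 4

4


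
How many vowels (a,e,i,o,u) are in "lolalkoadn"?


Input: lolalkoadn
Checking each character:
  'l' at position 0: consonant
  'o' at position 1: vowel (running total: 1)
  'l' at position 2: consonant
  'a' at position 3: vowel (running total: 2)
  'l' at position 4: consonant
  'k' at position 5: consonant
  'o' at position 6: vowel (running total: 3)
  'a' at position 7: vowel (running total: 4)
  'd' at position 8: consonant
  'n' at position 9: consonant
Total vowels: 4

4


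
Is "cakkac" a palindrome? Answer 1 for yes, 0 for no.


Input: cakkac
Reversed: cakkac
  Compare pos 0 ('c') with pos 5 ('c'): match
  Compare pos 1 ('a') with pos 4 ('a'): match
  Compare pos 2 ('k') with pos 3 ('k'): match
Result: palindrome

1


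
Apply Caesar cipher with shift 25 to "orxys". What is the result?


Caesar cipher: shift "orxys" by 25
  'o' (pos 14) + 25 = pos 13 = 'n'
  'r' (pos 17) + 25 = pos 16 = 'q'
  'x' (pos 23) + 25 = pos 22 = 'w'
  'y' (pos 24) + 25 = pos 23 = 'x'
  's' (pos 18) + 25 = pos 17 = 'r'
Result: nqwxr

nqwxr


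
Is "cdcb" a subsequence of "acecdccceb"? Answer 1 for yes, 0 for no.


Check if "cdcb" is a subsequence of "acecdccceb"
Greedy scan:
  Position 0 ('a'): no match needed
  Position 1 ('c'): matches sub[0] = 'c'
  Position 2 ('e'): no match needed
  Position 3 ('c'): no match needed
  Position 4 ('d'): matches sub[1] = 'd'
  Position 5 ('c'): matches sub[2] = 'c'
  Position 6 ('c'): no match needed
  Position 7 ('c'): no match needed
  Position 8 ('e'): no match needed
  Position 9 ('b'): matches sub[3] = 'b'
All 4 characters matched => is a subsequence

1


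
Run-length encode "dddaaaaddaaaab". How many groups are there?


Input: dddaaaaddaaaab
Scanning for consecutive runs:
  Group 1: 'd' x 3 (positions 0-2)
  Group 2: 'a' x 4 (positions 3-6)
  Group 3: 'd' x 2 (positions 7-8)
  Group 4: 'a' x 4 (positions 9-12)
  Group 5: 'b' x 1 (positions 13-13)
Total groups: 5

5


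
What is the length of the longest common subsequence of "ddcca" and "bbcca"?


LCS of "ddcca" and "bbcca"
DP table:
           b    b    c    c    a
      0    0    0    0    0    0
  d   0    0    0    0    0    0
  d   0    0    0    0    0    0
  c   0    0    0    1    1    1
  c   0    0    0    1    2    2
  a   0    0    0    1    2    3
LCS length = dp[5][5] = 3

3


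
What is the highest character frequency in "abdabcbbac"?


Input: abdabcbbac
Character counts:
  'a': 3
  'b': 4
  'c': 2
  'd': 1
Maximum frequency: 4

4


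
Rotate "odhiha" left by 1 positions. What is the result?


Input: "odhiha", rotate left by 1
First 1 characters: "o"
Remaining characters: "dhiha"
Concatenate remaining + first: "dhiha" + "o" = "dhihao"

dhihao


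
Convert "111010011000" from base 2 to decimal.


Input: "111010011000" in base 2
Positional expansion:
  Digit '1' (value 1) x 2^11 = 2048
  Digit '1' (value 1) x 2^10 = 1024
  Digit '1' (value 1) x 2^9 = 512
  Digit '0' (value 0) x 2^8 = 0
  Digit '1' (value 1) x 2^7 = 128
  Digit '0' (value 0) x 2^6 = 0
  Digit '0' (value 0) x 2^5 = 0
  Digit '1' (value 1) x 2^4 = 16
  Digit '1' (value 1) x 2^3 = 8
  Digit '0' (value 0) x 2^2 = 0
  Digit '0' (value 0) x 2^1 = 0
  Digit '0' (value 0) x 2^0 = 0
Sum = 3736

3736


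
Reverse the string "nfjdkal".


Input: nfjdkal
Reading characters right to left:
  Position 6: 'l'
  Position 5: 'a'
  Position 4: 'k'
  Position 3: 'd'
  Position 2: 'j'
  Position 1: 'f'
  Position 0: 'n'
Reversed: lakdjfn

lakdjfn


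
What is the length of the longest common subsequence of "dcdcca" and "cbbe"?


LCS of "dcdcca" and "cbbe"
DP table:
           c    b    b    e
      0    0    0    0    0
  d   0    0    0    0    0
  c   0    1    1    1    1
  d   0    1    1    1    1
  c   0    1    1    1    1
  c   0    1    1    1    1
  a   0    1    1    1    1
LCS length = dp[6][4] = 1

1


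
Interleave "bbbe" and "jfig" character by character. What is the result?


Interleaving "bbbe" and "jfig":
  Position 0: 'b' from first, 'j' from second => "bj"
  Position 1: 'b' from first, 'f' from second => "bf"
  Position 2: 'b' from first, 'i' from second => "bi"
  Position 3: 'e' from first, 'g' from second => "eg"
Result: bjbfbieg

bjbfbieg


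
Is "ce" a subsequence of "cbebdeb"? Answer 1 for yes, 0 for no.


Check if "ce" is a subsequence of "cbebdeb"
Greedy scan:
  Position 0 ('c'): matches sub[0] = 'c'
  Position 1 ('b'): no match needed
  Position 2 ('e'): matches sub[1] = 'e'
  Position 3 ('b'): no match needed
  Position 4 ('d'): no match needed
  Position 5 ('e'): no match needed
  Position 6 ('b'): no match needed
All 2 characters matched => is a subsequence

1


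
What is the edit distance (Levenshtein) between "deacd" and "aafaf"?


Computing edit distance: "deacd" -> "aafaf"
DP table:
           a    a    f    a    f
      0    1    2    3    4    5
  d   1    1    2    3    4    5
  e   2    2    2    3    4    5
  a   3    2    2    3    3    4
  c   4    3    3    3    4    4
  d   5    4    4    4    4    5
Edit distance = dp[5][5] = 5

5


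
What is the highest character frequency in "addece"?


Input: addece
Character counts:
  'a': 1
  'c': 1
  'd': 2
  'e': 2
Maximum frequency: 2

2


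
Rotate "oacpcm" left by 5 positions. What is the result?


Input: "oacpcm", rotate left by 5
First 5 characters: "oacpc"
Remaining characters: "m"
Concatenate remaining + first: "m" + "oacpc" = "moacpc"

moacpc


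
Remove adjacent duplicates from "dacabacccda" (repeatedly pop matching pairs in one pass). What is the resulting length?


Input: dacabacccda
Stack-based adjacent duplicate removal:
  Read 'd': push. Stack: d
  Read 'a': push. Stack: da
  Read 'c': push. Stack: dac
  Read 'a': push. Stack: daca
  Read 'b': push. Stack: dacab
  Read 'a': push. Stack: dacaba
  Read 'c': push. Stack: dacabac
  Read 'c': matches stack top 'c' => pop. Stack: dacaba
  Read 'c': push. Stack: dacabac
  Read 'd': push. Stack: dacabacd
  Read 'a': push. Stack: dacabacda
Final stack: "dacabacda" (length 9)

9


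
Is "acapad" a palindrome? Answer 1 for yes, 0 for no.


Input: acapad
Reversed: dapaca
  Compare pos 0 ('a') with pos 5 ('d'): MISMATCH
  Compare pos 1 ('c') with pos 4 ('a'): MISMATCH
  Compare pos 2 ('a') with pos 3 ('p'): MISMATCH
Result: not a palindrome

0


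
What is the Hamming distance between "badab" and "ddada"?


Comparing "badab" and "ddada" position by position:
  Position 0: 'b' vs 'd' => differ
  Position 1: 'a' vs 'd' => differ
  Position 2: 'd' vs 'a' => differ
  Position 3: 'a' vs 'd' => differ
  Position 4: 'b' vs 'a' => differ
Total differences (Hamming distance): 5

5


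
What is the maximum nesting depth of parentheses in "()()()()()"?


Input: "()()()()()"
Tracking depth:
  Position 0 '(': depth becomes 1
  Position 1 ')': depth becomes 0
  Position 2 '(': depth becomes 1
  Position 3 ')': depth becomes 0
  Position 4 '(': depth becomes 1
  Position 5 ')': depth becomes 0
  Position 6 '(': depth becomes 1
  Position 7 ')': depth becomes 0
  Position 8 '(': depth becomes 1
  Position 9 ')': depth becomes 0
Maximum depth reached: 1

1


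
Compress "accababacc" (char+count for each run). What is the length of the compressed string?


Input: accababacc
Runs:
  'a' x 1 => "a1"
  'c' x 2 => "c2"
  'a' x 1 => "a1"
  'b' x 1 => "b1"
  'a' x 1 => "a1"
  'b' x 1 => "b1"
  'a' x 1 => "a1"
  'c' x 2 => "c2"
Compressed: "a1c2a1b1a1b1a1c2"
Compressed length: 16

16


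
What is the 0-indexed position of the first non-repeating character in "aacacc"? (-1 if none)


Input: aacacc
Character frequencies:
  'a': 3
  'c': 3
Scanning left to right for freq == 1:
  Position 0 ('a'): freq=3, skip
  Position 1 ('a'): freq=3, skip
  Position 2 ('c'): freq=3, skip
  Position 3 ('a'): freq=3, skip
  Position 4 ('c'): freq=3, skip
  Position 5 ('c'): freq=3, skip
  No unique character found => answer = -1

-1


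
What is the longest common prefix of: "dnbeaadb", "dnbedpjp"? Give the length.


Words: dnbeaadb, dnbedpjp
  Position 0: all 'd' => match
  Position 1: all 'n' => match
  Position 2: all 'b' => match
  Position 3: all 'e' => match
  Position 4: ('a', 'd') => mismatch, stop
LCP = "dnbe" (length 4)

4


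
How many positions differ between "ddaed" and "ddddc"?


Comparing "ddaed" and "ddddc" position by position:
  Position 0: 'd' vs 'd' => same
  Position 1: 'd' vs 'd' => same
  Position 2: 'a' vs 'd' => DIFFER
  Position 3: 'e' vs 'd' => DIFFER
  Position 4: 'd' vs 'c' => DIFFER
Positions that differ: 3

3


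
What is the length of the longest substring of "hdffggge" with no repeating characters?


Input: "hdffggge"
Sliding window (track last position of each char):
  Position 0 ('h'): window [0,0] length 1 -- new best
  Position 1 ('d'): window [0,1] length 2 -- new best
  Position 2 ('f'): window [0,2] length 3 -- new best
  Position 3 ('f'): repeat (last at 2), move window start to 3
  Position 3 ('f'): window [3,3] length 1
  Position 4 ('g'): window [3,4] length 2
  Position 5 ('g'): repeat (last at 4), move window start to 5
  Position 5 ('g'): window [5,5] length 1
  Position 6 ('g'): repeat (last at 5), move window start to 6
  Position 6 ('g'): window [6,6] length 1
  Position 7 ('e'): window [6,7] length 2
Longest substring with no repeats: "hdf" with length 3

3


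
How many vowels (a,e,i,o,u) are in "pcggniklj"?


Input: pcggniklj
Checking each character:
  'p' at position 0: consonant
  'c' at position 1: consonant
  'g' at position 2: consonant
  'g' at position 3: consonant
  'n' at position 4: consonant
  'i' at position 5: vowel (running total: 1)
  'k' at position 6: consonant
  'l' at position 7: consonant
  'j' at position 8: consonant
Total vowels: 1

1


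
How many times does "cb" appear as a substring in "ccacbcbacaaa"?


Searching for "cb" in "ccacbcbacaaa"
Scanning each position:
  Position 0: "cc" => no
  Position 1: "ca" => no
  Position 2: "ac" => no
  Position 3: "cb" => MATCH
  Position 4: "bc" => no
  Position 5: "cb" => MATCH
  Position 6: "ba" => no
  Position 7: "ac" => no
  Position 8: "ca" => no
  Position 9: "aa" => no
  Position 10: "aa" => no
Total occurrences: 2

2


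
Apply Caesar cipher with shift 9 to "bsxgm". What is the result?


Caesar cipher: shift "bsxgm" by 9
  'b' (pos 1) + 9 = pos 10 = 'k'
  's' (pos 18) + 9 = pos 1 = 'b'
  'x' (pos 23) + 9 = pos 6 = 'g'
  'g' (pos 6) + 9 = pos 15 = 'p'
  'm' (pos 12) + 9 = pos 21 = 'v'
Result: kbgpv

kbgpv


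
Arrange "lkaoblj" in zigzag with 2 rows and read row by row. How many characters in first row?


Zigzag "lkaoblj" into 2 rows:
Placing characters:
  'l' => row 0
  'k' => row 1
  'a' => row 0
  'o' => row 1
  'b' => row 0
  'l' => row 1
  'j' => row 0
Rows:
  Row 0: "labj"
  Row 1: "kol"
First row length: 4

4


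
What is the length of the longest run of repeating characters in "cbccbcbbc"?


Input: "cbccbcbbc"
Scanning for longest run:
  Position 1 ('b'): new char, reset run to 1
  Position 2 ('c'): new char, reset run to 1
  Position 3 ('c'): continues run of 'c', length=2
  Position 4 ('b'): new char, reset run to 1
  Position 5 ('c'): new char, reset run to 1
  Position 6 ('b'): new char, reset run to 1
  Position 7 ('b'): continues run of 'b', length=2
  Position 8 ('c'): new char, reset run to 1
Longest run: 'c' with length 2

2


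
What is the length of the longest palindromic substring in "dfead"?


Input: "dfead"
Checking substrings for palindromes:
  No multi-char palindromic substrings found
Longest palindromic substring: "d" with length 1

1


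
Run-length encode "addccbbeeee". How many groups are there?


Input: addccbbeeee
Scanning for consecutive runs:
  Group 1: 'a' x 1 (positions 0-0)
  Group 2: 'd' x 2 (positions 1-2)
  Group 3: 'c' x 2 (positions 3-4)
  Group 4: 'b' x 2 (positions 5-6)
  Group 5: 'e' x 4 (positions 7-10)
Total groups: 5

5


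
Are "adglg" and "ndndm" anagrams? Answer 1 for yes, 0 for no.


Strings: "adglg", "ndndm"
Sorted first:  adggl
Sorted second: ddmnn
Differ at position 0: 'a' vs 'd' => not anagrams

0


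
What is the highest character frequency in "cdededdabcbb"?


Input: cdededdabcbb
Character counts:
  'a': 1
  'b': 3
  'c': 2
  'd': 4
  'e': 2
Maximum frequency: 4

4


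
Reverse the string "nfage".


Input: nfage
Reading characters right to left:
  Position 4: 'e'
  Position 3: 'g'
  Position 2: 'a'
  Position 1: 'f'
  Position 0: 'n'
Reversed: egafn

egafn


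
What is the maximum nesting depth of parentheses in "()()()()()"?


Input: "()()()()()"
Tracking depth:
  Position 0 '(': depth becomes 1
  Position 1 ')': depth becomes 0
  Position 2 '(': depth becomes 1
  Position 3 ')': depth becomes 0
  Position 4 '(': depth becomes 1
  Position 5 ')': depth becomes 0
  Position 6 '(': depth becomes 1
  Position 7 ')': depth becomes 0
  Position 8 '(': depth becomes 1
  Position 9 ')': depth becomes 0
Maximum depth reached: 1

1


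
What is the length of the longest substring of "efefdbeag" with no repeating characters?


Input: "efefdbeag"
Sliding window (track last position of each char):
  Position 0 ('e'): window [0,0] length 1 -- new best
  Position 1 ('f'): window [0,1] length 2 -- new best
  Position 2 ('e'): repeat (last at 0), move window start to 1
  Position 2 ('e'): window [1,2] length 2
  Position 3 ('f'): repeat (last at 1), move window start to 2
  Position 3 ('f'): window [2,3] length 2
  Position 4 ('d'): window [2,4] length 3 -- new best
  Position 5 ('b'): window [2,5] length 4 -- new best
  Position 6 ('e'): repeat (last at 2), move window start to 3
  Position 6 ('e'): window [3,6] length 4
  Position 7 ('a'): window [3,7] length 5 -- new best
  Position 8 ('g'): window [3,8] length 6 -- new best
Longest substring with no repeats: "fdbeag" with length 6

6


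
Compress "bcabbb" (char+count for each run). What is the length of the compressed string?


Input: bcabbb
Runs:
  'b' x 1 => "b1"
  'c' x 1 => "c1"
  'a' x 1 => "a1"
  'b' x 3 => "b3"
Compressed: "b1c1a1b3"
Compressed length: 8

8


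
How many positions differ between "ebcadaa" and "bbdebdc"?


Comparing "ebcadaa" and "bbdebdc" position by position:
  Position 0: 'e' vs 'b' => DIFFER
  Position 1: 'b' vs 'b' => same
  Position 2: 'c' vs 'd' => DIFFER
  Position 3: 'a' vs 'e' => DIFFER
  Position 4: 'd' vs 'b' => DIFFER
  Position 5: 'a' vs 'd' => DIFFER
  Position 6: 'a' vs 'c' => DIFFER
Positions that differ: 6

6


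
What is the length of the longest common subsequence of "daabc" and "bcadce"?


LCS of "daabc" and "bcadce"
DP table:
           b    c    a    d    c    e
      0    0    0    0    0    0    0
  d   0    0    0    0    1    1    1
  a   0    0    0    1    1    1    1
  a   0    0    0    1    1    1    1
  b   0    1    1    1    1    1    1
  c   0    1    2    2    2    2    2
LCS length = dp[5][6] = 2

2


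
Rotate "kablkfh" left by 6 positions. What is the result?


Input: "kablkfh", rotate left by 6
First 6 characters: "kablkf"
Remaining characters: "h"
Concatenate remaining + first: "h" + "kablkf" = "hkablkf"

hkablkf


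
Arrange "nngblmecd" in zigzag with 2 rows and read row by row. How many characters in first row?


Zigzag "nngblmecd" into 2 rows:
Placing characters:
  'n' => row 0
  'n' => row 1
  'g' => row 0
  'b' => row 1
  'l' => row 0
  'm' => row 1
  'e' => row 0
  'c' => row 1
  'd' => row 0
Rows:
  Row 0: "ngled"
  Row 1: "nbmc"
First row length: 5

5


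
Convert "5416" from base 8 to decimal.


Input: "5416" in base 8
Positional expansion:
  Digit '5' (value 5) x 8^3 = 2560
  Digit '4' (value 4) x 8^2 = 256
  Digit '1' (value 1) x 8^1 = 8
  Digit '6' (value 6) x 8^0 = 6
Sum = 2830

2830


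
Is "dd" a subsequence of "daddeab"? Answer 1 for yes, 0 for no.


Check if "dd" is a subsequence of "daddeab"
Greedy scan:
  Position 0 ('d'): matches sub[0] = 'd'
  Position 1 ('a'): no match needed
  Position 2 ('d'): matches sub[1] = 'd'
  Position 3 ('d'): no match needed
  Position 4 ('e'): no match needed
  Position 5 ('a'): no match needed
  Position 6 ('b'): no match needed
All 2 characters matched => is a subsequence

1


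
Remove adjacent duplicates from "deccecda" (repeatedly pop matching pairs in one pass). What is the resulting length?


Input: deccecda
Stack-based adjacent duplicate removal:
  Read 'd': push. Stack: d
  Read 'e': push. Stack: de
  Read 'c': push. Stack: dec
  Read 'c': matches stack top 'c' => pop. Stack: de
  Read 'e': matches stack top 'e' => pop. Stack: d
  Read 'c': push. Stack: dc
  Read 'd': push. Stack: dcd
  Read 'a': push. Stack: dcda
Final stack: "dcda" (length 4)

4


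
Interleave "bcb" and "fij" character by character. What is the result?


Interleaving "bcb" and "fij":
  Position 0: 'b' from first, 'f' from second => "bf"
  Position 1: 'c' from first, 'i' from second => "ci"
  Position 2: 'b' from first, 'j' from second => "bj"
Result: bfcibj

bfcibj


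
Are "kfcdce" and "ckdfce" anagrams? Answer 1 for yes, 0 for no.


Strings: "kfcdce", "ckdfce"
Sorted first:  ccdefk
Sorted second: ccdefk
Sorted forms match => anagrams

1


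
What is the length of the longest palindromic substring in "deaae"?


Input: "deaae"
Checking substrings for palindromes:
  [1:5] "eaae" (len 4) => palindrome
  [2:4] "aa" (len 2) => palindrome
Longest palindromic substring: "eaae" with length 4

4


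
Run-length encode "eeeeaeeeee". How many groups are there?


Input: eeeeaeeeee
Scanning for consecutive runs:
  Group 1: 'e' x 4 (positions 0-3)
  Group 2: 'a' x 1 (positions 4-4)
  Group 3: 'e' x 5 (positions 5-9)
Total groups: 3

3


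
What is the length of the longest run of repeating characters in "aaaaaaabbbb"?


Input: "aaaaaaabbbb"
Scanning for longest run:
  Position 1 ('a'): continues run of 'a', length=2
  Position 2 ('a'): continues run of 'a', length=3
  Position 3 ('a'): continues run of 'a', length=4
  Position 4 ('a'): continues run of 'a', length=5
  Position 5 ('a'): continues run of 'a', length=6
  Position 6 ('a'): continues run of 'a', length=7
  Position 7 ('b'): new char, reset run to 1
  Position 8 ('b'): continues run of 'b', length=2
  Position 9 ('b'): continues run of 'b', length=3
  Position 10 ('b'): continues run of 'b', length=4
Longest run: 'a' with length 7

7


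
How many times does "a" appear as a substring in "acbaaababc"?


Searching for "a" in "acbaaababc"
Scanning each position:
  Position 0: "a" => MATCH
  Position 1: "c" => no
  Position 2: "b" => no
  Position 3: "a" => MATCH
  Position 4: "a" => MATCH
  Position 5: "a" => MATCH
  Position 6: "b" => no
  Position 7: "a" => MATCH
  Position 8: "b" => no
  Position 9: "c" => no
Total occurrences: 5

5


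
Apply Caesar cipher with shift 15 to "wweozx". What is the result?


Caesar cipher: shift "wweozx" by 15
  'w' (pos 22) + 15 = pos 11 = 'l'
  'w' (pos 22) + 15 = pos 11 = 'l'
  'e' (pos 4) + 15 = pos 19 = 't'
  'o' (pos 14) + 15 = pos 3 = 'd'
  'z' (pos 25) + 15 = pos 14 = 'o'
  'x' (pos 23) + 15 = pos 12 = 'm'
Result: lltdom

lltdom


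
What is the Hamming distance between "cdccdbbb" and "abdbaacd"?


Comparing "cdccdbbb" and "abdbaacd" position by position:
  Position 0: 'c' vs 'a' => differ
  Position 1: 'd' vs 'b' => differ
  Position 2: 'c' vs 'd' => differ
  Position 3: 'c' vs 'b' => differ
  Position 4: 'd' vs 'a' => differ
  Position 5: 'b' vs 'a' => differ
  Position 6: 'b' vs 'c' => differ
  Position 7: 'b' vs 'd' => differ
Total differences (Hamming distance): 8

8


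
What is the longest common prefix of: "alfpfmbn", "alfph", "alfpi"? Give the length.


Words: alfpfmbn, alfph, alfpi
  Position 0: all 'a' => match
  Position 1: all 'l' => match
  Position 2: all 'f' => match
  Position 3: all 'p' => match
  Position 4: ('f', 'h', 'i') => mismatch, stop
LCP = "alfp" (length 4)

4


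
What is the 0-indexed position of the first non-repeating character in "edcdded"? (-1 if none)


Input: edcdded
Character frequencies:
  'c': 1
  'd': 4
  'e': 2
Scanning left to right for freq == 1:
  Position 0 ('e'): freq=2, skip
  Position 1 ('d'): freq=4, skip
  Position 2 ('c'): unique! => answer = 2

2


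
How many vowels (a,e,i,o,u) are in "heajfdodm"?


Input: heajfdodm
Checking each character:
  'h' at position 0: consonant
  'e' at position 1: vowel (running total: 1)
  'a' at position 2: vowel (running total: 2)
  'j' at position 3: consonant
  'f' at position 4: consonant
  'd' at position 5: consonant
  'o' at position 6: vowel (running total: 3)
  'd' at position 7: consonant
  'm' at position 8: consonant
Total vowels: 3

3


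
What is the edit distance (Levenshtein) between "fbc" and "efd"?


Computing edit distance: "fbc" -> "efd"
DP table:
           e    f    d
      0    1    2    3
  f   1    1    1    2
  b   2    2    2    2
  c   3    3    3    3
Edit distance = dp[3][3] = 3

3


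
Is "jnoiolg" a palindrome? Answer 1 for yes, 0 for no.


Input: jnoiolg
Reversed: gloionj
  Compare pos 0 ('j') with pos 6 ('g'): MISMATCH
  Compare pos 1 ('n') with pos 5 ('l'): MISMATCH
  Compare pos 2 ('o') with pos 4 ('o'): match
Result: not a palindrome

0


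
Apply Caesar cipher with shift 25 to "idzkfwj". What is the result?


Caesar cipher: shift "idzkfwj" by 25
  'i' (pos 8) + 25 = pos 7 = 'h'
  'd' (pos 3) + 25 = pos 2 = 'c'
  'z' (pos 25) + 25 = pos 24 = 'y'
  'k' (pos 10) + 25 = pos 9 = 'j'
  'f' (pos 5) + 25 = pos 4 = 'e'
  'w' (pos 22) + 25 = pos 21 = 'v'
  'j' (pos 9) + 25 = pos 8 = 'i'
Result: hcyjevi

hcyjevi


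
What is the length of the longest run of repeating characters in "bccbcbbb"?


Input: "bccbcbbb"
Scanning for longest run:
  Position 1 ('c'): new char, reset run to 1
  Position 2 ('c'): continues run of 'c', length=2
  Position 3 ('b'): new char, reset run to 1
  Position 4 ('c'): new char, reset run to 1
  Position 5 ('b'): new char, reset run to 1
  Position 6 ('b'): continues run of 'b', length=2
  Position 7 ('b'): continues run of 'b', length=3
Longest run: 'b' with length 3

3


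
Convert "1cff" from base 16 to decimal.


Input: "1cff" in base 16
Positional expansion:
  Digit '1' (value 1) x 16^3 = 4096
  Digit 'c' (value 12) x 16^2 = 3072
  Digit 'f' (value 15) x 16^1 = 240
  Digit 'f' (value 15) x 16^0 = 15
Sum = 7423

7423


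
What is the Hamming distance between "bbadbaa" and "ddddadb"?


Comparing "bbadbaa" and "ddddadb" position by position:
  Position 0: 'b' vs 'd' => differ
  Position 1: 'b' vs 'd' => differ
  Position 2: 'a' vs 'd' => differ
  Position 3: 'd' vs 'd' => same
  Position 4: 'b' vs 'a' => differ
  Position 5: 'a' vs 'd' => differ
  Position 6: 'a' vs 'b' => differ
Total differences (Hamming distance): 6

6


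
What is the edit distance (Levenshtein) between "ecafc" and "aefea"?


Computing edit distance: "ecafc" -> "aefea"
DP table:
           a    e    f    e    a
      0    1    2    3    4    5
  e   1    1    1    2    3    4
  c   2    2    2    2    3    4
  a   3    2    3    3    3    3
  f   4    3    3    3    4    4
  c   5    4    4    4    4    5
Edit distance = dp[5][5] = 5

5


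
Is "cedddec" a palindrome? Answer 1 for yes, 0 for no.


Input: cedddec
Reversed: cedddec
  Compare pos 0 ('c') with pos 6 ('c'): match
  Compare pos 1 ('e') with pos 5 ('e'): match
  Compare pos 2 ('d') with pos 4 ('d'): match
Result: palindrome

1


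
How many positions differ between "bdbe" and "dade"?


Comparing "bdbe" and "dade" position by position:
  Position 0: 'b' vs 'd' => DIFFER
  Position 1: 'd' vs 'a' => DIFFER
  Position 2: 'b' vs 'd' => DIFFER
  Position 3: 'e' vs 'e' => same
Positions that differ: 3

3


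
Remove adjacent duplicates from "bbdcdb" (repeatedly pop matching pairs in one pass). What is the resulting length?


Input: bbdcdb
Stack-based adjacent duplicate removal:
  Read 'b': push. Stack: b
  Read 'b': matches stack top 'b' => pop. Stack: (empty)
  Read 'd': push. Stack: d
  Read 'c': push. Stack: dc
  Read 'd': push. Stack: dcd
  Read 'b': push. Stack: dcdb
Final stack: "dcdb" (length 4)

4


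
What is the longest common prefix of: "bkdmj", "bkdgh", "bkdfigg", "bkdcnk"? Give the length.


Words: bkdmj, bkdgh, bkdfigg, bkdcnk
  Position 0: all 'b' => match
  Position 1: all 'k' => match
  Position 2: all 'd' => match
  Position 3: ('m', 'g', 'f', 'c') => mismatch, stop
LCP = "bkd" (length 3)

3


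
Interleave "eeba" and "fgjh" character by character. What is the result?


Interleaving "eeba" and "fgjh":
  Position 0: 'e' from first, 'f' from second => "ef"
  Position 1: 'e' from first, 'g' from second => "eg"
  Position 2: 'b' from first, 'j' from second => "bj"
  Position 3: 'a' from first, 'h' from second => "ah"
Result: efegbjah

efegbjah


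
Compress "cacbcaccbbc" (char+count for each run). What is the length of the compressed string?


Input: cacbcaccbbc
Runs:
  'c' x 1 => "c1"
  'a' x 1 => "a1"
  'c' x 1 => "c1"
  'b' x 1 => "b1"
  'c' x 1 => "c1"
  'a' x 1 => "a1"
  'c' x 2 => "c2"
  'b' x 2 => "b2"
  'c' x 1 => "c1"
Compressed: "c1a1c1b1c1a1c2b2c1"
Compressed length: 18

18


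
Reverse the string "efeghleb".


Input: efeghleb
Reading characters right to left:
  Position 7: 'b'
  Position 6: 'e'
  Position 5: 'l'
  Position 4: 'h'
  Position 3: 'g'
  Position 2: 'e'
  Position 1: 'f'
  Position 0: 'e'
Reversed: belhgefe

belhgefe


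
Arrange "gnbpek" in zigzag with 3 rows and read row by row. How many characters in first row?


Zigzag "gnbpek" into 3 rows:
Placing characters:
  'g' => row 0
  'n' => row 1
  'b' => row 2
  'p' => row 1
  'e' => row 0
  'k' => row 1
Rows:
  Row 0: "ge"
  Row 1: "npk"
  Row 2: "b"
First row length: 2

2


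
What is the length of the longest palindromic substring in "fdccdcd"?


Input: "fdccdcd"
Checking substrings for palindromes:
  [1:5] "dccd" (len 4) => palindrome
  [3:6] "cdc" (len 3) => palindrome
  [4:7] "dcd" (len 3) => palindrome
  [2:4] "cc" (len 2) => palindrome
Longest palindromic substring: "dccd" with length 4

4


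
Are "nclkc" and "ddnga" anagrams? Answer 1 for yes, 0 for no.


Strings: "nclkc", "ddnga"
Sorted first:  cckln
Sorted second: addgn
Differ at position 0: 'c' vs 'a' => not anagrams

0


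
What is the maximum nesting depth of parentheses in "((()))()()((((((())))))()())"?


Input: "((()))()()((((((())))))()())"
Tracking depth:
  Position 0 '(': depth becomes 1
  Position 1 '(': depth becomes 2
  Position 2 '(': depth becomes 3
  Position 3 ')': depth becomes 2
  Position 4 ')': depth becomes 1
  Position 5 ')': depth becomes 0
  Position 6 '(': depth becomes 1
  Position 7 ')': depth becomes 0
  Position 8 '(': depth becomes 1
  Position 9 ')': depth becomes 0
  Position 10 '(': depth becomes 1
  Position 11 '(': depth becomes 2
  Position 12 '(': depth becomes 3
  Position 13 '(': depth becomes 4
  Position 14 '(': depth becomes 5
  Position 15 '(': depth becomes 6
  Position 16 '(': depth becomes 7
  Position 17 ')': depth becomes 6
  Position 18 ')': depth becomes 5
  Position 19 ')': depth becomes 4
  Position 20 ')': depth becomes 3
  Position 21 ')': depth becomes 2
  Position 22 ')': depth becomes 1
  Position 23 '(': depth becomes 2
  Position 24 ')': depth becomes 1
  Position 25 '(': depth becomes 2
  Position 26 ')': depth becomes 1
  Position 27 ')': depth becomes 0
Maximum depth reached: 7

7


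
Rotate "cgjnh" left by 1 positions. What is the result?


Input: "cgjnh", rotate left by 1
First 1 characters: "c"
Remaining characters: "gjnh"
Concatenate remaining + first: "gjnh" + "c" = "gjnhc"

gjnhc


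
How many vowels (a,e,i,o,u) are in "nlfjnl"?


Input: nlfjnl
Checking each character:
  'n' at position 0: consonant
  'l' at position 1: consonant
  'f' at position 2: consonant
  'j' at position 3: consonant
  'n' at position 4: consonant
  'l' at position 5: consonant
Total vowels: 0

0


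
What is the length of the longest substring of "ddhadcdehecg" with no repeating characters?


Input: "ddhadcdehecg"
Sliding window (track last position of each char):
  Position 0 ('d'): window [0,0] length 1 -- new best
  Position 1 ('d'): repeat (last at 0), move window start to 1
  Position 1 ('d'): window [1,1] length 1
  Position 2 ('h'): window [1,2] length 2 -- new best
  Position 3 ('a'): window [1,3] length 3 -- new best
  Position 4 ('d'): repeat (last at 1), move window start to 2
  Position 4 ('d'): window [2,4] length 3
  Position 5 ('c'): window [2,5] length 4 -- new best
  Position 6 ('d'): repeat (last at 4), move window start to 5
  Position 6 ('d'): window [5,6] length 2
  Position 7 ('e'): window [5,7] length 3
  Position 8 ('h'): window [5,8] length 4
  Position 9 ('e'): repeat (last at 7), move window start to 8
  Position 9 ('e'): window [8,9] length 2
  Position 10 ('c'): window [8,10] length 3
  Position 11 ('g'): window [8,11] length 4
Longest substring with no repeats: "hadc" with length 4

4


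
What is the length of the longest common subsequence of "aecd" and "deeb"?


LCS of "aecd" and "deeb"
DP table:
           d    e    e    b
      0    0    0    0    0
  a   0    0    0    0    0
  e   0    0    1    1    1
  c   0    0    1    1    1
  d   0    1    1    1    1
LCS length = dp[4][4] = 1

1


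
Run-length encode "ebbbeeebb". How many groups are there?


Input: ebbbeeebb
Scanning for consecutive runs:
  Group 1: 'e' x 1 (positions 0-0)
  Group 2: 'b' x 3 (positions 1-3)
  Group 3: 'e' x 3 (positions 4-6)
  Group 4: 'b' x 2 (positions 7-8)
Total groups: 4

4


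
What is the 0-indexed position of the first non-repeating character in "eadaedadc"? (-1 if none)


Input: eadaedadc
Character frequencies:
  'a': 3
  'c': 1
  'd': 3
  'e': 2
Scanning left to right for freq == 1:
  Position 0 ('e'): freq=2, skip
  Position 1 ('a'): freq=3, skip
  Position 2 ('d'): freq=3, skip
  Position 3 ('a'): freq=3, skip
  Position 4 ('e'): freq=2, skip
  Position 5 ('d'): freq=3, skip
  Position 6 ('a'): freq=3, skip
  Position 7 ('d'): freq=3, skip
  Position 8 ('c'): unique! => answer = 8

8


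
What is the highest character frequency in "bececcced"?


Input: bececcced
Character counts:
  'b': 1
  'c': 4
  'd': 1
  'e': 3
Maximum frequency: 4

4


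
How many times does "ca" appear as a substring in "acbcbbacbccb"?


Searching for "ca" in "acbcbbacbccb"
Scanning each position:
  Position 0: "ac" => no
  Position 1: "cb" => no
  Position 2: "bc" => no
  Position 3: "cb" => no
  Position 4: "bb" => no
  Position 5: "ba" => no
  Position 6: "ac" => no
  Position 7: "cb" => no
  Position 8: "bc" => no
  Position 9: "cc" => no
  Position 10: "cb" => no
Total occurrences: 0

0


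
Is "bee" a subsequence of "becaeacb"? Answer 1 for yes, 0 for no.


Check if "bee" is a subsequence of "becaeacb"
Greedy scan:
  Position 0 ('b'): matches sub[0] = 'b'
  Position 1 ('e'): matches sub[1] = 'e'
  Position 2 ('c'): no match needed
  Position 3 ('a'): no match needed
  Position 4 ('e'): matches sub[2] = 'e'
  Position 5 ('a'): no match needed
  Position 6 ('c'): no match needed
  Position 7 ('b'): no match needed
All 3 characters matched => is a subsequence

1


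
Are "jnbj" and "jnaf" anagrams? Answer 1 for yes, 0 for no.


Strings: "jnbj", "jnaf"
Sorted first:  bjjn
Sorted second: afjn
Differ at position 0: 'b' vs 'a' => not anagrams

0


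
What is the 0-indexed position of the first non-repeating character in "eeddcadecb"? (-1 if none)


Input: eeddcadecb
Character frequencies:
  'a': 1
  'b': 1
  'c': 2
  'd': 3
  'e': 3
Scanning left to right for freq == 1:
  Position 0 ('e'): freq=3, skip
  Position 1 ('e'): freq=3, skip
  Position 2 ('d'): freq=3, skip
  Position 3 ('d'): freq=3, skip
  Position 4 ('c'): freq=2, skip
  Position 5 ('a'): unique! => answer = 5

5


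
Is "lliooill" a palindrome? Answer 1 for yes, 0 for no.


Input: lliooill
Reversed: lliooill
  Compare pos 0 ('l') with pos 7 ('l'): match
  Compare pos 1 ('l') with pos 6 ('l'): match
  Compare pos 2 ('i') with pos 5 ('i'): match
  Compare pos 3 ('o') with pos 4 ('o'): match
Result: palindrome

1


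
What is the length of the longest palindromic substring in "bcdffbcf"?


Input: "bcdffbcf"
Checking substrings for palindromes:
  [3:5] "ff" (len 2) => palindrome
Longest palindromic substring: "ff" with length 2

2


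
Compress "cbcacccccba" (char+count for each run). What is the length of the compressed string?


Input: cbcacccccba
Runs:
  'c' x 1 => "c1"
  'b' x 1 => "b1"
  'c' x 1 => "c1"
  'a' x 1 => "a1"
  'c' x 5 => "c5"
  'b' x 1 => "b1"
  'a' x 1 => "a1"
Compressed: "c1b1c1a1c5b1a1"
Compressed length: 14

14


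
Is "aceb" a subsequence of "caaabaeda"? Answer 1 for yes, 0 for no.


Check if "aceb" is a subsequence of "caaabaeda"
Greedy scan:
  Position 0 ('c'): no match needed
  Position 1 ('a'): matches sub[0] = 'a'
  Position 2 ('a'): no match needed
  Position 3 ('a'): no match needed
  Position 4 ('b'): no match needed
  Position 5 ('a'): no match needed
  Position 6 ('e'): no match needed
  Position 7 ('d'): no match needed
  Position 8 ('a'): no match needed
Only matched 1/4 characters => not a subsequence

0


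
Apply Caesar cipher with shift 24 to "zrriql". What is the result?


Caesar cipher: shift "zrriql" by 24
  'z' (pos 25) + 24 = pos 23 = 'x'
  'r' (pos 17) + 24 = pos 15 = 'p'
  'r' (pos 17) + 24 = pos 15 = 'p'
  'i' (pos 8) + 24 = pos 6 = 'g'
  'q' (pos 16) + 24 = pos 14 = 'o'
  'l' (pos 11) + 24 = pos 9 = 'j'
Result: xppgoj

xppgoj


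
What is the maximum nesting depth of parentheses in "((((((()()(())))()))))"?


Input: "((((((()()(())))()))))"
Tracking depth:
  Position 0 '(': depth becomes 1
  Position 1 '(': depth becomes 2
  Position 2 '(': depth becomes 3
  Position 3 '(': depth becomes 4
  Position 4 '(': depth becomes 5
  Position 5 '(': depth becomes 6
  Position 6 '(': depth becomes 7
  Position 7 ')': depth becomes 6
  Position 8 '(': depth becomes 7
  Position 9 ')': depth becomes 6
  Position 10 '(': depth becomes 7
  Position 11 '(': depth becomes 8
  Position 12 ')': depth becomes 7
  Position 13 ')': depth becomes 6
  Position 14 ')': depth becomes 5
  Position 15 ')': depth becomes 4
  Position 16 '(': depth becomes 5
  Position 17 ')': depth becomes 4
  Position 18 ')': depth becomes 3
  Position 19 ')': depth becomes 2
  Position 20 ')': depth becomes 1
  Position 21 ')': depth becomes 0
Maximum depth reached: 8

8


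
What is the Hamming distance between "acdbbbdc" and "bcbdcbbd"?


Comparing "acdbbbdc" and "bcbdcbbd" position by position:
  Position 0: 'a' vs 'b' => differ
  Position 1: 'c' vs 'c' => same
  Position 2: 'd' vs 'b' => differ
  Position 3: 'b' vs 'd' => differ
  Position 4: 'b' vs 'c' => differ
  Position 5: 'b' vs 'b' => same
  Position 6: 'd' vs 'b' => differ
  Position 7: 'c' vs 'd' => differ
Total differences (Hamming distance): 6

6


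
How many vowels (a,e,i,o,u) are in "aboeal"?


Input: aboeal
Checking each character:
  'a' at position 0: vowel (running total: 1)
  'b' at position 1: consonant
  'o' at position 2: vowel (running total: 2)
  'e' at position 3: vowel (running total: 3)
  'a' at position 4: vowel (running total: 4)
  'l' at position 5: consonant
Total vowels: 4

4


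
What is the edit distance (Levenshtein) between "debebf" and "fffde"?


Computing edit distance: "debebf" -> "fffde"
DP table:
           f    f    f    d    e
      0    1    2    3    4    5
  d   1    1    2    3    3    4
  e   2    2    2    3    4    3
  b   3    3    3    3    4    4
  e   4    4    4    4    4    4
  b   5    5    5    5    5    5
  f   6    5    5    5    6    6
Edit distance = dp[6][5] = 6

6


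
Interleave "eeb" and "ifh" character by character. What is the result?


Interleaving "eeb" and "ifh":
  Position 0: 'e' from first, 'i' from second => "ei"
  Position 1: 'e' from first, 'f' from second => "ef"
  Position 2: 'b' from first, 'h' from second => "bh"
Result: eiefbh

eiefbh
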